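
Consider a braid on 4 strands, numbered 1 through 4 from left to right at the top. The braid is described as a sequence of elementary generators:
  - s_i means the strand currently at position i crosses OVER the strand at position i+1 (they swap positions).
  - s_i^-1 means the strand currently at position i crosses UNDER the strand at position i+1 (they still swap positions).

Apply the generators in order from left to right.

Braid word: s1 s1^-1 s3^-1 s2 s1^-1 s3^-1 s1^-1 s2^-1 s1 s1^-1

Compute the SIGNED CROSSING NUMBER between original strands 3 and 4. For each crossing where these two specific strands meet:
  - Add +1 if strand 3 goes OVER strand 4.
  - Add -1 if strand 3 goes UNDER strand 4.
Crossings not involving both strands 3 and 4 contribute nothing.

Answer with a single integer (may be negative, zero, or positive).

Gen 1: crossing 1x2. Both 3&4? no. Sum: 0
Gen 2: crossing 2x1. Both 3&4? no. Sum: 0
Gen 3: 3 under 4. Both 3&4? yes. Contrib: -1. Sum: -1
Gen 4: crossing 2x4. Both 3&4? no. Sum: -1
Gen 5: crossing 1x4. Both 3&4? no. Sum: -1
Gen 6: crossing 2x3. Both 3&4? no. Sum: -1
Gen 7: crossing 4x1. Both 3&4? no. Sum: -1
Gen 8: 4 under 3. Both 3&4? yes. Contrib: +1. Sum: 0
Gen 9: crossing 1x3. Both 3&4? no. Sum: 0
Gen 10: crossing 3x1. Both 3&4? no. Sum: 0

Answer: 0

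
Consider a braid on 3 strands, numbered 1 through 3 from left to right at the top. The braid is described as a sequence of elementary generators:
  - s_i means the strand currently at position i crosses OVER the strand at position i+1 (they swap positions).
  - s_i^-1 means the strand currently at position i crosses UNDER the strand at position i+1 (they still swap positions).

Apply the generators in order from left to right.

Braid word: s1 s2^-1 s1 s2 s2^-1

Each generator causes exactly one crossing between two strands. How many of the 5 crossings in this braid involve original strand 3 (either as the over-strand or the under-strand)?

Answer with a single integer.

Answer: 2

Derivation:
Gen 1: crossing 1x2. Involves strand 3? no. Count so far: 0
Gen 2: crossing 1x3. Involves strand 3? yes. Count so far: 1
Gen 3: crossing 2x3. Involves strand 3? yes. Count so far: 2
Gen 4: crossing 2x1. Involves strand 3? no. Count so far: 2
Gen 5: crossing 1x2. Involves strand 3? no. Count so far: 2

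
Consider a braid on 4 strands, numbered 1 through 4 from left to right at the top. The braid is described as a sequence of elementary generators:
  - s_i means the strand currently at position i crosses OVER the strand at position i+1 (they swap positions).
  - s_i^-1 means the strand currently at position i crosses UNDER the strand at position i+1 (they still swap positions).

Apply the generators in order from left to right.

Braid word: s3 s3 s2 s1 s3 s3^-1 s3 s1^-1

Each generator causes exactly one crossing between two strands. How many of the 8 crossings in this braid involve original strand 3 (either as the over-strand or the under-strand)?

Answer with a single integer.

Gen 1: crossing 3x4. Involves strand 3? yes. Count so far: 1
Gen 2: crossing 4x3. Involves strand 3? yes. Count so far: 2
Gen 3: crossing 2x3. Involves strand 3? yes. Count so far: 3
Gen 4: crossing 1x3. Involves strand 3? yes. Count so far: 4
Gen 5: crossing 2x4. Involves strand 3? no. Count so far: 4
Gen 6: crossing 4x2. Involves strand 3? no. Count so far: 4
Gen 7: crossing 2x4. Involves strand 3? no. Count so far: 4
Gen 8: crossing 3x1. Involves strand 3? yes. Count so far: 5

Answer: 5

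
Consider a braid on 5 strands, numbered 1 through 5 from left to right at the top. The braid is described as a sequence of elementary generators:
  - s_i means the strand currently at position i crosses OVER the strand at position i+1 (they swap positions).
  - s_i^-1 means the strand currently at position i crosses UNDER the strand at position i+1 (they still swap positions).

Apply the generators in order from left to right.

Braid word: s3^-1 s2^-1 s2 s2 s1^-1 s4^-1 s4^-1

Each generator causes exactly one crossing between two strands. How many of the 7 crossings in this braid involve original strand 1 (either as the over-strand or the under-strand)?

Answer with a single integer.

Answer: 1

Derivation:
Gen 1: crossing 3x4. Involves strand 1? no. Count so far: 0
Gen 2: crossing 2x4. Involves strand 1? no. Count so far: 0
Gen 3: crossing 4x2. Involves strand 1? no. Count so far: 0
Gen 4: crossing 2x4. Involves strand 1? no. Count so far: 0
Gen 5: crossing 1x4. Involves strand 1? yes. Count so far: 1
Gen 6: crossing 3x5. Involves strand 1? no. Count so far: 1
Gen 7: crossing 5x3. Involves strand 1? no. Count so far: 1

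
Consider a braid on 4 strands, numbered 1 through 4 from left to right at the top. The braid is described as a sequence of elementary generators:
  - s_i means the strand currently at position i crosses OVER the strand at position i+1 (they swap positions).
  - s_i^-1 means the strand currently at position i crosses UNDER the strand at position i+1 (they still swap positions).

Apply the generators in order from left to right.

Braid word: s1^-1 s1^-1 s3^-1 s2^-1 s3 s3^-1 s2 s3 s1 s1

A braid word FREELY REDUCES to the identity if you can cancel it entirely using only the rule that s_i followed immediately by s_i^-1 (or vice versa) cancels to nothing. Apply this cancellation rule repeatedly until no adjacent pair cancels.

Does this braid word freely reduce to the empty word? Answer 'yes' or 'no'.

Gen 1 (s1^-1): push. Stack: [s1^-1]
Gen 2 (s1^-1): push. Stack: [s1^-1 s1^-1]
Gen 3 (s3^-1): push. Stack: [s1^-1 s1^-1 s3^-1]
Gen 4 (s2^-1): push. Stack: [s1^-1 s1^-1 s3^-1 s2^-1]
Gen 5 (s3): push. Stack: [s1^-1 s1^-1 s3^-1 s2^-1 s3]
Gen 6 (s3^-1): cancels prior s3. Stack: [s1^-1 s1^-1 s3^-1 s2^-1]
Gen 7 (s2): cancels prior s2^-1. Stack: [s1^-1 s1^-1 s3^-1]
Gen 8 (s3): cancels prior s3^-1. Stack: [s1^-1 s1^-1]
Gen 9 (s1): cancels prior s1^-1. Stack: [s1^-1]
Gen 10 (s1): cancels prior s1^-1. Stack: []
Reduced word: (empty)

Answer: yes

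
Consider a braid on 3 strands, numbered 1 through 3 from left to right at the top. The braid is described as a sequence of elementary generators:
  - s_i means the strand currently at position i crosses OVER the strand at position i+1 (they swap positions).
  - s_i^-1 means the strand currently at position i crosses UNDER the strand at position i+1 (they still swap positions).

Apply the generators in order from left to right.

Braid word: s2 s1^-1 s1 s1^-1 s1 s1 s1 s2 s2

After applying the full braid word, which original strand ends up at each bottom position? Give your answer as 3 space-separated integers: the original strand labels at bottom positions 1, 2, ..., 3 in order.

Gen 1 (s2): strand 2 crosses over strand 3. Perm now: [1 3 2]
Gen 2 (s1^-1): strand 1 crosses under strand 3. Perm now: [3 1 2]
Gen 3 (s1): strand 3 crosses over strand 1. Perm now: [1 3 2]
Gen 4 (s1^-1): strand 1 crosses under strand 3. Perm now: [3 1 2]
Gen 5 (s1): strand 3 crosses over strand 1. Perm now: [1 3 2]
Gen 6 (s1): strand 1 crosses over strand 3. Perm now: [3 1 2]
Gen 7 (s1): strand 3 crosses over strand 1. Perm now: [1 3 2]
Gen 8 (s2): strand 3 crosses over strand 2. Perm now: [1 2 3]
Gen 9 (s2): strand 2 crosses over strand 3. Perm now: [1 3 2]

Answer: 1 3 2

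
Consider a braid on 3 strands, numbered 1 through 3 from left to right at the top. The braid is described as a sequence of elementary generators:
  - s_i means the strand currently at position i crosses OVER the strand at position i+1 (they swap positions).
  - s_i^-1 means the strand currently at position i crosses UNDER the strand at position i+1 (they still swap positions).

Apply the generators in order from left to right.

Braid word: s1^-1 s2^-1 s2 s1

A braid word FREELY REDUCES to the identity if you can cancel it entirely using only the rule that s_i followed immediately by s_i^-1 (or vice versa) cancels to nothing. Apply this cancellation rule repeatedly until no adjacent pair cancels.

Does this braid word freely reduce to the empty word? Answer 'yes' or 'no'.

Answer: yes

Derivation:
Gen 1 (s1^-1): push. Stack: [s1^-1]
Gen 2 (s2^-1): push. Stack: [s1^-1 s2^-1]
Gen 3 (s2): cancels prior s2^-1. Stack: [s1^-1]
Gen 4 (s1): cancels prior s1^-1. Stack: []
Reduced word: (empty)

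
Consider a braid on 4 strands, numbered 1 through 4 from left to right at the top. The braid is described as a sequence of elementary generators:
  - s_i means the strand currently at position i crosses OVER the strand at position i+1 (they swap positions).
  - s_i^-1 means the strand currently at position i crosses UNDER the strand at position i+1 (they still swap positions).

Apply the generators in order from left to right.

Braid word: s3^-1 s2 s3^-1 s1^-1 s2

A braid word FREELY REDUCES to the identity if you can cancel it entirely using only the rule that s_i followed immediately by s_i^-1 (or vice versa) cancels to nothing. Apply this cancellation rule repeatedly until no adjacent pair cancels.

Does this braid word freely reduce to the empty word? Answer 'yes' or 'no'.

Answer: no

Derivation:
Gen 1 (s3^-1): push. Stack: [s3^-1]
Gen 2 (s2): push. Stack: [s3^-1 s2]
Gen 3 (s3^-1): push. Stack: [s3^-1 s2 s3^-1]
Gen 4 (s1^-1): push. Stack: [s3^-1 s2 s3^-1 s1^-1]
Gen 5 (s2): push. Stack: [s3^-1 s2 s3^-1 s1^-1 s2]
Reduced word: s3^-1 s2 s3^-1 s1^-1 s2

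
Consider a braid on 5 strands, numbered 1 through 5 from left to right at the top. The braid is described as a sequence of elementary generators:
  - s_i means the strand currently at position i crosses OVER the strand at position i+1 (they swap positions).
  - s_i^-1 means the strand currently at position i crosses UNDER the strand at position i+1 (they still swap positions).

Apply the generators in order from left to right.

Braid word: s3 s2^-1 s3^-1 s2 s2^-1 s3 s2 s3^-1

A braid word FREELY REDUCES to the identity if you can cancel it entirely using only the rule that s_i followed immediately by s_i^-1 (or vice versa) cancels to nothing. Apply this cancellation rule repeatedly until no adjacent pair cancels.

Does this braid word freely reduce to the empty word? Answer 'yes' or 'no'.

Answer: yes

Derivation:
Gen 1 (s3): push. Stack: [s3]
Gen 2 (s2^-1): push. Stack: [s3 s2^-1]
Gen 3 (s3^-1): push. Stack: [s3 s2^-1 s3^-1]
Gen 4 (s2): push. Stack: [s3 s2^-1 s3^-1 s2]
Gen 5 (s2^-1): cancels prior s2. Stack: [s3 s2^-1 s3^-1]
Gen 6 (s3): cancels prior s3^-1. Stack: [s3 s2^-1]
Gen 7 (s2): cancels prior s2^-1. Stack: [s3]
Gen 8 (s3^-1): cancels prior s3. Stack: []
Reduced word: (empty)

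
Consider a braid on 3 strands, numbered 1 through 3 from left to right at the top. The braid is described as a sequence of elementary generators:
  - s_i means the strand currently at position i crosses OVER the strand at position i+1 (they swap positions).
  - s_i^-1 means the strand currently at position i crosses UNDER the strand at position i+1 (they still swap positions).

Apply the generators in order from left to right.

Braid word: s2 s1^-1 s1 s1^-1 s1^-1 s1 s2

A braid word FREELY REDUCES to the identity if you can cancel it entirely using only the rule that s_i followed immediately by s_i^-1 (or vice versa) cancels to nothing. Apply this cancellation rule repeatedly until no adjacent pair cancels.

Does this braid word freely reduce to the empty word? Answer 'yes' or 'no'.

Answer: no

Derivation:
Gen 1 (s2): push. Stack: [s2]
Gen 2 (s1^-1): push. Stack: [s2 s1^-1]
Gen 3 (s1): cancels prior s1^-1. Stack: [s2]
Gen 4 (s1^-1): push. Stack: [s2 s1^-1]
Gen 5 (s1^-1): push. Stack: [s2 s1^-1 s1^-1]
Gen 6 (s1): cancels prior s1^-1. Stack: [s2 s1^-1]
Gen 7 (s2): push. Stack: [s2 s1^-1 s2]
Reduced word: s2 s1^-1 s2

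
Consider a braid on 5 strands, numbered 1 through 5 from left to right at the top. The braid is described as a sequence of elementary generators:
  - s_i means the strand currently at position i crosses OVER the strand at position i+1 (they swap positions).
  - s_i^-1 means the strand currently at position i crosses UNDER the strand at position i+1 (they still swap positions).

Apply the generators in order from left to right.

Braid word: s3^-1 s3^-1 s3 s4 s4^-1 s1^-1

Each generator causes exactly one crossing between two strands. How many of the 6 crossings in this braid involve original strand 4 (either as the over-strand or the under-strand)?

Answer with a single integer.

Gen 1: crossing 3x4. Involves strand 4? yes. Count so far: 1
Gen 2: crossing 4x3. Involves strand 4? yes. Count so far: 2
Gen 3: crossing 3x4. Involves strand 4? yes. Count so far: 3
Gen 4: crossing 3x5. Involves strand 4? no. Count so far: 3
Gen 5: crossing 5x3. Involves strand 4? no. Count so far: 3
Gen 6: crossing 1x2. Involves strand 4? no. Count so far: 3

Answer: 3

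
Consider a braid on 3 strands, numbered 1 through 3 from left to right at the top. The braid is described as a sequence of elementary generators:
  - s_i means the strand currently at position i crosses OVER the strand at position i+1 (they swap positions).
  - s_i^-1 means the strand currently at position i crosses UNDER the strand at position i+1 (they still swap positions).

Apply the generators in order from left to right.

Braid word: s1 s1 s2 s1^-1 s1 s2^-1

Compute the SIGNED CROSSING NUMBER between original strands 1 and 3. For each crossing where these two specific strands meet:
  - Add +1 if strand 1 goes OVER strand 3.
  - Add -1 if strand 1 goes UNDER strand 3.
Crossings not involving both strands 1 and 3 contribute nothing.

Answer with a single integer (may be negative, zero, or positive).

Answer: -2

Derivation:
Gen 1: crossing 1x2. Both 1&3? no. Sum: 0
Gen 2: crossing 2x1. Both 1&3? no. Sum: 0
Gen 3: crossing 2x3. Both 1&3? no. Sum: 0
Gen 4: 1 under 3. Both 1&3? yes. Contrib: -1. Sum: -1
Gen 5: 3 over 1. Both 1&3? yes. Contrib: -1. Sum: -2
Gen 6: crossing 3x2. Both 1&3? no. Sum: -2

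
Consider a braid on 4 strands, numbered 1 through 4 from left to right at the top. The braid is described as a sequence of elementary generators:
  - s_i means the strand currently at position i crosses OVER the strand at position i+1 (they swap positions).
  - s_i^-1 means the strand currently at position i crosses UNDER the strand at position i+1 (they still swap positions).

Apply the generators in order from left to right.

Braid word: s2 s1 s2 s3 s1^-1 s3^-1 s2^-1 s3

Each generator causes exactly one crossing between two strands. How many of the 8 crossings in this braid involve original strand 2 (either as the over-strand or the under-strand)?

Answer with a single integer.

Answer: 3

Derivation:
Gen 1: crossing 2x3. Involves strand 2? yes. Count so far: 1
Gen 2: crossing 1x3. Involves strand 2? no. Count so far: 1
Gen 3: crossing 1x2. Involves strand 2? yes. Count so far: 2
Gen 4: crossing 1x4. Involves strand 2? no. Count so far: 2
Gen 5: crossing 3x2. Involves strand 2? yes. Count so far: 3
Gen 6: crossing 4x1. Involves strand 2? no. Count so far: 3
Gen 7: crossing 3x1. Involves strand 2? no. Count so far: 3
Gen 8: crossing 3x4. Involves strand 2? no. Count so far: 3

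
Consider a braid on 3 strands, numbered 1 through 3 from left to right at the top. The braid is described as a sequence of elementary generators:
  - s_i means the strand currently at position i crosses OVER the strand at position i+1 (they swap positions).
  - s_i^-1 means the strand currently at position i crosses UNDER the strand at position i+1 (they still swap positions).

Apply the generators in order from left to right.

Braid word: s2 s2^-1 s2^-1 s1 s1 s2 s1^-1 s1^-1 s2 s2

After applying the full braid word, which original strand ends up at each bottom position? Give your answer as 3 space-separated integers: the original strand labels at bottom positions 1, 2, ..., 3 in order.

Gen 1 (s2): strand 2 crosses over strand 3. Perm now: [1 3 2]
Gen 2 (s2^-1): strand 3 crosses under strand 2. Perm now: [1 2 3]
Gen 3 (s2^-1): strand 2 crosses under strand 3. Perm now: [1 3 2]
Gen 4 (s1): strand 1 crosses over strand 3. Perm now: [3 1 2]
Gen 5 (s1): strand 3 crosses over strand 1. Perm now: [1 3 2]
Gen 6 (s2): strand 3 crosses over strand 2. Perm now: [1 2 3]
Gen 7 (s1^-1): strand 1 crosses under strand 2. Perm now: [2 1 3]
Gen 8 (s1^-1): strand 2 crosses under strand 1. Perm now: [1 2 3]
Gen 9 (s2): strand 2 crosses over strand 3. Perm now: [1 3 2]
Gen 10 (s2): strand 3 crosses over strand 2. Perm now: [1 2 3]

Answer: 1 2 3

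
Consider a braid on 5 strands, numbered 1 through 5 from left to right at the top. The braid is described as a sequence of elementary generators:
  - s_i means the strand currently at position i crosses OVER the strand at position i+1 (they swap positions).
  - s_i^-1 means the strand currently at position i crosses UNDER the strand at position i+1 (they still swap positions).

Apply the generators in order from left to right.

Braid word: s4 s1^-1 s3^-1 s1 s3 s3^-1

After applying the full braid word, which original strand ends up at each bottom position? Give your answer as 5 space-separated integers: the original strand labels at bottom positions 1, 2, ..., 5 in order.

Answer: 1 2 5 3 4

Derivation:
Gen 1 (s4): strand 4 crosses over strand 5. Perm now: [1 2 3 5 4]
Gen 2 (s1^-1): strand 1 crosses under strand 2. Perm now: [2 1 3 5 4]
Gen 3 (s3^-1): strand 3 crosses under strand 5. Perm now: [2 1 5 3 4]
Gen 4 (s1): strand 2 crosses over strand 1. Perm now: [1 2 5 3 4]
Gen 5 (s3): strand 5 crosses over strand 3. Perm now: [1 2 3 5 4]
Gen 6 (s3^-1): strand 3 crosses under strand 5. Perm now: [1 2 5 3 4]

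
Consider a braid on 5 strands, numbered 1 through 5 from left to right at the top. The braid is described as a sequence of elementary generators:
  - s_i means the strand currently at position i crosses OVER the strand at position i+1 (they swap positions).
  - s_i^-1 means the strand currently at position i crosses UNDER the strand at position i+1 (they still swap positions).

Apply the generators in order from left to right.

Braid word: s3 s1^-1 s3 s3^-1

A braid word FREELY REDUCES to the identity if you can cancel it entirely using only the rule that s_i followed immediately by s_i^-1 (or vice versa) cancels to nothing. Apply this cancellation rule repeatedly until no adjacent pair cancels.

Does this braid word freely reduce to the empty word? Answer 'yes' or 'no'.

Gen 1 (s3): push. Stack: [s3]
Gen 2 (s1^-1): push. Stack: [s3 s1^-1]
Gen 3 (s3): push. Stack: [s3 s1^-1 s3]
Gen 4 (s3^-1): cancels prior s3. Stack: [s3 s1^-1]
Reduced word: s3 s1^-1

Answer: no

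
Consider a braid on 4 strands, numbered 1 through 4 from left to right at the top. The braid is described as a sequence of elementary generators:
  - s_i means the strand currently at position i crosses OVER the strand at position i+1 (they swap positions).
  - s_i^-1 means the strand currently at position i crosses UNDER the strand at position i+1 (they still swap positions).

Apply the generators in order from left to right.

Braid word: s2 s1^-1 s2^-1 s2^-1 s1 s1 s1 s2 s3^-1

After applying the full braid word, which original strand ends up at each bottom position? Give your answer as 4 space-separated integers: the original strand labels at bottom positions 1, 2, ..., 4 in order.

Gen 1 (s2): strand 2 crosses over strand 3. Perm now: [1 3 2 4]
Gen 2 (s1^-1): strand 1 crosses under strand 3. Perm now: [3 1 2 4]
Gen 3 (s2^-1): strand 1 crosses under strand 2. Perm now: [3 2 1 4]
Gen 4 (s2^-1): strand 2 crosses under strand 1. Perm now: [3 1 2 4]
Gen 5 (s1): strand 3 crosses over strand 1. Perm now: [1 3 2 4]
Gen 6 (s1): strand 1 crosses over strand 3. Perm now: [3 1 2 4]
Gen 7 (s1): strand 3 crosses over strand 1. Perm now: [1 3 2 4]
Gen 8 (s2): strand 3 crosses over strand 2. Perm now: [1 2 3 4]
Gen 9 (s3^-1): strand 3 crosses under strand 4. Perm now: [1 2 4 3]

Answer: 1 2 4 3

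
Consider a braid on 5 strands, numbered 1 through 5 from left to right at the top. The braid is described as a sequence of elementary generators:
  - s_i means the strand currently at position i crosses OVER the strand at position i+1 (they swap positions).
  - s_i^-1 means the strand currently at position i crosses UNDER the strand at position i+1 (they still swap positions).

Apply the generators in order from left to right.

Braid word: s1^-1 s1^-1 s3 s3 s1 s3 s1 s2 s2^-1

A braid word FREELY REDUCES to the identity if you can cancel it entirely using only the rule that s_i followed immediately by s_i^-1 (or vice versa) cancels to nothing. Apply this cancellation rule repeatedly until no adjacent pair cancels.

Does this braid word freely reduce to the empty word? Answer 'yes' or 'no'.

Gen 1 (s1^-1): push. Stack: [s1^-1]
Gen 2 (s1^-1): push. Stack: [s1^-1 s1^-1]
Gen 3 (s3): push. Stack: [s1^-1 s1^-1 s3]
Gen 4 (s3): push. Stack: [s1^-1 s1^-1 s3 s3]
Gen 5 (s1): push. Stack: [s1^-1 s1^-1 s3 s3 s1]
Gen 6 (s3): push. Stack: [s1^-1 s1^-1 s3 s3 s1 s3]
Gen 7 (s1): push. Stack: [s1^-1 s1^-1 s3 s3 s1 s3 s1]
Gen 8 (s2): push. Stack: [s1^-1 s1^-1 s3 s3 s1 s3 s1 s2]
Gen 9 (s2^-1): cancels prior s2. Stack: [s1^-1 s1^-1 s3 s3 s1 s3 s1]
Reduced word: s1^-1 s1^-1 s3 s3 s1 s3 s1

Answer: no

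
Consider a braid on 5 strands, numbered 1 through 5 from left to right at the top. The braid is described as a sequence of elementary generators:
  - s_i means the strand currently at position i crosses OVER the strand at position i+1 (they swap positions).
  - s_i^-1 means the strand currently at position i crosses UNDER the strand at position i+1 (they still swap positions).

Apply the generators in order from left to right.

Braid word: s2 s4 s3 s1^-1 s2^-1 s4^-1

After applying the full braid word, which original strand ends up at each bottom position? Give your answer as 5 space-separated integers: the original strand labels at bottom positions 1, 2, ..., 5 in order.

Gen 1 (s2): strand 2 crosses over strand 3. Perm now: [1 3 2 4 5]
Gen 2 (s4): strand 4 crosses over strand 5. Perm now: [1 3 2 5 4]
Gen 3 (s3): strand 2 crosses over strand 5. Perm now: [1 3 5 2 4]
Gen 4 (s1^-1): strand 1 crosses under strand 3. Perm now: [3 1 5 2 4]
Gen 5 (s2^-1): strand 1 crosses under strand 5. Perm now: [3 5 1 2 4]
Gen 6 (s4^-1): strand 2 crosses under strand 4. Perm now: [3 5 1 4 2]

Answer: 3 5 1 4 2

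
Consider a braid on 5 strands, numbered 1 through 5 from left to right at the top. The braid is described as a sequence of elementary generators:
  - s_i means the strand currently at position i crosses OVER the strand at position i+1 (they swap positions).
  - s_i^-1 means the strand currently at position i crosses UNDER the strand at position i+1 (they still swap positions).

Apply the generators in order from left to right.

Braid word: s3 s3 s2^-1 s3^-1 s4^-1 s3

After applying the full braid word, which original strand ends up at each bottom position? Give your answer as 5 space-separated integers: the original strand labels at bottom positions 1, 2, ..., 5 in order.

Answer: 1 3 5 4 2

Derivation:
Gen 1 (s3): strand 3 crosses over strand 4. Perm now: [1 2 4 3 5]
Gen 2 (s3): strand 4 crosses over strand 3. Perm now: [1 2 3 4 5]
Gen 3 (s2^-1): strand 2 crosses under strand 3. Perm now: [1 3 2 4 5]
Gen 4 (s3^-1): strand 2 crosses under strand 4. Perm now: [1 3 4 2 5]
Gen 5 (s4^-1): strand 2 crosses under strand 5. Perm now: [1 3 4 5 2]
Gen 6 (s3): strand 4 crosses over strand 5. Perm now: [1 3 5 4 2]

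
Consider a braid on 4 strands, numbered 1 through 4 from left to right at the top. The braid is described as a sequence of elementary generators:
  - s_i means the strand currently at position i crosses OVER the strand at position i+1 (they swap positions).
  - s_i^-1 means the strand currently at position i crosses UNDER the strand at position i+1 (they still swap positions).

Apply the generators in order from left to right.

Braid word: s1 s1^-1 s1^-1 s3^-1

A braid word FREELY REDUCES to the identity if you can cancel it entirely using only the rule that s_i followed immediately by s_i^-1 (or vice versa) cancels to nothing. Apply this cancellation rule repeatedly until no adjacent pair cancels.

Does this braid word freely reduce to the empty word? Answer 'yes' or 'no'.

Gen 1 (s1): push. Stack: [s1]
Gen 2 (s1^-1): cancels prior s1. Stack: []
Gen 3 (s1^-1): push. Stack: [s1^-1]
Gen 4 (s3^-1): push. Stack: [s1^-1 s3^-1]
Reduced word: s1^-1 s3^-1

Answer: no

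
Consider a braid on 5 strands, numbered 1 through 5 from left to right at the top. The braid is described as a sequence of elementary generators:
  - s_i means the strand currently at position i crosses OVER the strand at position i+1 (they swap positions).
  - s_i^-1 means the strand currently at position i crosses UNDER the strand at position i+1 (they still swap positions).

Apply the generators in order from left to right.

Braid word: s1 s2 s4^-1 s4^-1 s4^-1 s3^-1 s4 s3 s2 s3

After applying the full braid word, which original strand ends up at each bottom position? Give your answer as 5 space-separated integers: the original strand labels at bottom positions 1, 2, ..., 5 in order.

Answer: 2 4 5 3 1

Derivation:
Gen 1 (s1): strand 1 crosses over strand 2. Perm now: [2 1 3 4 5]
Gen 2 (s2): strand 1 crosses over strand 3. Perm now: [2 3 1 4 5]
Gen 3 (s4^-1): strand 4 crosses under strand 5. Perm now: [2 3 1 5 4]
Gen 4 (s4^-1): strand 5 crosses under strand 4. Perm now: [2 3 1 4 5]
Gen 5 (s4^-1): strand 4 crosses under strand 5. Perm now: [2 3 1 5 4]
Gen 6 (s3^-1): strand 1 crosses under strand 5. Perm now: [2 3 5 1 4]
Gen 7 (s4): strand 1 crosses over strand 4. Perm now: [2 3 5 4 1]
Gen 8 (s3): strand 5 crosses over strand 4. Perm now: [2 3 4 5 1]
Gen 9 (s2): strand 3 crosses over strand 4. Perm now: [2 4 3 5 1]
Gen 10 (s3): strand 3 crosses over strand 5. Perm now: [2 4 5 3 1]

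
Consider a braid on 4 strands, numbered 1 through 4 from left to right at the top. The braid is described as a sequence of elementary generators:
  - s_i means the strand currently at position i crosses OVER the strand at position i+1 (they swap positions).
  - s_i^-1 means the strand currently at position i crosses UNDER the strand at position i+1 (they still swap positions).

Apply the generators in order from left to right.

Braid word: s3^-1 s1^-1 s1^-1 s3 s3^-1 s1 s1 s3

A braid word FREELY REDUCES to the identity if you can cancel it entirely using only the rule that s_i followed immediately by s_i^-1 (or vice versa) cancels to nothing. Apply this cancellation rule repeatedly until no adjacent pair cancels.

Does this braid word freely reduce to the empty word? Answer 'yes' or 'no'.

Gen 1 (s3^-1): push. Stack: [s3^-1]
Gen 2 (s1^-1): push. Stack: [s3^-1 s1^-1]
Gen 3 (s1^-1): push. Stack: [s3^-1 s1^-1 s1^-1]
Gen 4 (s3): push. Stack: [s3^-1 s1^-1 s1^-1 s3]
Gen 5 (s3^-1): cancels prior s3. Stack: [s3^-1 s1^-1 s1^-1]
Gen 6 (s1): cancels prior s1^-1. Stack: [s3^-1 s1^-1]
Gen 7 (s1): cancels prior s1^-1. Stack: [s3^-1]
Gen 8 (s3): cancels prior s3^-1. Stack: []
Reduced word: (empty)

Answer: yes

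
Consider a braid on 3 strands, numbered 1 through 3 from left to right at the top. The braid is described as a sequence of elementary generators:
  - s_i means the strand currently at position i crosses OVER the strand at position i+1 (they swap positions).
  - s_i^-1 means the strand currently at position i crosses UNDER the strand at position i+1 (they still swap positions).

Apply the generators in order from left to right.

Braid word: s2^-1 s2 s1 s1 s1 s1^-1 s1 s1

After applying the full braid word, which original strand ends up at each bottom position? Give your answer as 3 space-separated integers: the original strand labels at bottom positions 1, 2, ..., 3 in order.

Answer: 1 2 3

Derivation:
Gen 1 (s2^-1): strand 2 crosses under strand 3. Perm now: [1 3 2]
Gen 2 (s2): strand 3 crosses over strand 2. Perm now: [1 2 3]
Gen 3 (s1): strand 1 crosses over strand 2. Perm now: [2 1 3]
Gen 4 (s1): strand 2 crosses over strand 1. Perm now: [1 2 3]
Gen 5 (s1): strand 1 crosses over strand 2. Perm now: [2 1 3]
Gen 6 (s1^-1): strand 2 crosses under strand 1. Perm now: [1 2 3]
Gen 7 (s1): strand 1 crosses over strand 2. Perm now: [2 1 3]
Gen 8 (s1): strand 2 crosses over strand 1. Perm now: [1 2 3]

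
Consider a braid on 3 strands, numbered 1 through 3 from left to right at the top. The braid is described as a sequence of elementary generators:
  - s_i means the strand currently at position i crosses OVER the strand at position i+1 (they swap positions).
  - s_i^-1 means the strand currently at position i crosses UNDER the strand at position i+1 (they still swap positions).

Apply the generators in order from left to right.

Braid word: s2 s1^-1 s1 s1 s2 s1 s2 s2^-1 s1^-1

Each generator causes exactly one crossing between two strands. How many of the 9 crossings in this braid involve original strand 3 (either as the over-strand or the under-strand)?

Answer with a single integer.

Answer: 8

Derivation:
Gen 1: crossing 2x3. Involves strand 3? yes. Count so far: 1
Gen 2: crossing 1x3. Involves strand 3? yes. Count so far: 2
Gen 3: crossing 3x1. Involves strand 3? yes. Count so far: 3
Gen 4: crossing 1x3. Involves strand 3? yes. Count so far: 4
Gen 5: crossing 1x2. Involves strand 3? no. Count so far: 4
Gen 6: crossing 3x2. Involves strand 3? yes. Count so far: 5
Gen 7: crossing 3x1. Involves strand 3? yes. Count so far: 6
Gen 8: crossing 1x3. Involves strand 3? yes. Count so far: 7
Gen 9: crossing 2x3. Involves strand 3? yes. Count so far: 8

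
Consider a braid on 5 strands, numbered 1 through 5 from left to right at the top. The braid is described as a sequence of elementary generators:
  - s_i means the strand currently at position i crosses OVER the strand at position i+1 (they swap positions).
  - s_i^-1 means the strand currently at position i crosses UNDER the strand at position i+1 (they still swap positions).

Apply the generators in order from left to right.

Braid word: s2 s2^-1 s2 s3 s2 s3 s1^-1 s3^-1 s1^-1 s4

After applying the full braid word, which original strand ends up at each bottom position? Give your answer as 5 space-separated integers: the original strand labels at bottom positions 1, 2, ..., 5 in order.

Answer: 1 4 3 5 2

Derivation:
Gen 1 (s2): strand 2 crosses over strand 3. Perm now: [1 3 2 4 5]
Gen 2 (s2^-1): strand 3 crosses under strand 2. Perm now: [1 2 3 4 5]
Gen 3 (s2): strand 2 crosses over strand 3. Perm now: [1 3 2 4 5]
Gen 4 (s3): strand 2 crosses over strand 4. Perm now: [1 3 4 2 5]
Gen 5 (s2): strand 3 crosses over strand 4. Perm now: [1 4 3 2 5]
Gen 6 (s3): strand 3 crosses over strand 2. Perm now: [1 4 2 3 5]
Gen 7 (s1^-1): strand 1 crosses under strand 4. Perm now: [4 1 2 3 5]
Gen 8 (s3^-1): strand 2 crosses under strand 3. Perm now: [4 1 3 2 5]
Gen 9 (s1^-1): strand 4 crosses under strand 1. Perm now: [1 4 3 2 5]
Gen 10 (s4): strand 2 crosses over strand 5. Perm now: [1 4 3 5 2]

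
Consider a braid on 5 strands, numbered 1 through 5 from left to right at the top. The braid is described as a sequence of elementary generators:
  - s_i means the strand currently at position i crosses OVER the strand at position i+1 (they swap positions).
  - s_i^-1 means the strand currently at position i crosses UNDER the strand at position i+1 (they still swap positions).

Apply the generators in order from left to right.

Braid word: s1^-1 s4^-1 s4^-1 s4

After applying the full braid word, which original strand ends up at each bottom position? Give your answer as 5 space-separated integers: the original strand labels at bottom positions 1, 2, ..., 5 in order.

Gen 1 (s1^-1): strand 1 crosses under strand 2. Perm now: [2 1 3 4 5]
Gen 2 (s4^-1): strand 4 crosses under strand 5. Perm now: [2 1 3 5 4]
Gen 3 (s4^-1): strand 5 crosses under strand 4. Perm now: [2 1 3 4 5]
Gen 4 (s4): strand 4 crosses over strand 5. Perm now: [2 1 3 5 4]

Answer: 2 1 3 5 4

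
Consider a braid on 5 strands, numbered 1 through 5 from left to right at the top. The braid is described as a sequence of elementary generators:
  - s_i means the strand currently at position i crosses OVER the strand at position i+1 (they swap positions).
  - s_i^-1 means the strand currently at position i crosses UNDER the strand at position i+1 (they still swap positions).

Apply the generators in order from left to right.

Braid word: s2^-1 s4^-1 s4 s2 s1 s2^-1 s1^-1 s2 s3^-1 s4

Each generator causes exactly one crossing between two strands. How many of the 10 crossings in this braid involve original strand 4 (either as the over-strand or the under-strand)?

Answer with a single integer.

Gen 1: crossing 2x3. Involves strand 4? no. Count so far: 0
Gen 2: crossing 4x5. Involves strand 4? yes. Count so far: 1
Gen 3: crossing 5x4. Involves strand 4? yes. Count so far: 2
Gen 4: crossing 3x2. Involves strand 4? no. Count so far: 2
Gen 5: crossing 1x2. Involves strand 4? no. Count so far: 2
Gen 6: crossing 1x3. Involves strand 4? no. Count so far: 2
Gen 7: crossing 2x3. Involves strand 4? no. Count so far: 2
Gen 8: crossing 2x1. Involves strand 4? no. Count so far: 2
Gen 9: crossing 2x4. Involves strand 4? yes. Count so far: 3
Gen 10: crossing 2x5. Involves strand 4? no. Count so far: 3

Answer: 3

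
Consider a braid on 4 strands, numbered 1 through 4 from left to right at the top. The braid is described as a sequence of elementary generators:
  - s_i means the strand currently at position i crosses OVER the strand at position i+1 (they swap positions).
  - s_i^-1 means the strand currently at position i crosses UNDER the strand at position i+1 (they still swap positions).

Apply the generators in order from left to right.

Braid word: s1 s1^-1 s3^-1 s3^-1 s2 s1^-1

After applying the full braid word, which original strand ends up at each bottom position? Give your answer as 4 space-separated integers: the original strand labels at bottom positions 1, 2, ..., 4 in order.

Answer: 3 1 2 4

Derivation:
Gen 1 (s1): strand 1 crosses over strand 2. Perm now: [2 1 3 4]
Gen 2 (s1^-1): strand 2 crosses under strand 1. Perm now: [1 2 3 4]
Gen 3 (s3^-1): strand 3 crosses under strand 4. Perm now: [1 2 4 3]
Gen 4 (s3^-1): strand 4 crosses under strand 3. Perm now: [1 2 3 4]
Gen 5 (s2): strand 2 crosses over strand 3. Perm now: [1 3 2 4]
Gen 6 (s1^-1): strand 1 crosses under strand 3. Perm now: [3 1 2 4]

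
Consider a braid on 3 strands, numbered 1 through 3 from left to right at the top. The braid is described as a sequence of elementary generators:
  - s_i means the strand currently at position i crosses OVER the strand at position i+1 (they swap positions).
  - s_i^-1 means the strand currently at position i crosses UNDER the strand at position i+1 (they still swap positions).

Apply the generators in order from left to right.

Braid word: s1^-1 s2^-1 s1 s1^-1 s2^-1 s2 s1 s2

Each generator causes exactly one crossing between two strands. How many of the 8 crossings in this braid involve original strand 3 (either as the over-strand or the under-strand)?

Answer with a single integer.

Answer: 6

Derivation:
Gen 1: crossing 1x2. Involves strand 3? no. Count so far: 0
Gen 2: crossing 1x3. Involves strand 3? yes. Count so far: 1
Gen 3: crossing 2x3. Involves strand 3? yes. Count so far: 2
Gen 4: crossing 3x2. Involves strand 3? yes. Count so far: 3
Gen 5: crossing 3x1. Involves strand 3? yes. Count so far: 4
Gen 6: crossing 1x3. Involves strand 3? yes. Count so far: 5
Gen 7: crossing 2x3. Involves strand 3? yes. Count so far: 6
Gen 8: crossing 2x1. Involves strand 3? no. Count so far: 6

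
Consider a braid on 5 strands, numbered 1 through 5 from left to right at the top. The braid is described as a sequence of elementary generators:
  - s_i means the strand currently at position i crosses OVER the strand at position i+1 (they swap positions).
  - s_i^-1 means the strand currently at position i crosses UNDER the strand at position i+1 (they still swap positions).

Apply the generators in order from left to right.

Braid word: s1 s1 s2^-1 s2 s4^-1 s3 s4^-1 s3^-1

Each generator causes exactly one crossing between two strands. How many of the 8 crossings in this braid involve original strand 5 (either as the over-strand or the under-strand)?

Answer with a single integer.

Answer: 3

Derivation:
Gen 1: crossing 1x2. Involves strand 5? no. Count so far: 0
Gen 2: crossing 2x1. Involves strand 5? no. Count so far: 0
Gen 3: crossing 2x3. Involves strand 5? no. Count so far: 0
Gen 4: crossing 3x2. Involves strand 5? no. Count so far: 0
Gen 5: crossing 4x5. Involves strand 5? yes. Count so far: 1
Gen 6: crossing 3x5. Involves strand 5? yes. Count so far: 2
Gen 7: crossing 3x4. Involves strand 5? no. Count so far: 2
Gen 8: crossing 5x4. Involves strand 5? yes. Count so far: 3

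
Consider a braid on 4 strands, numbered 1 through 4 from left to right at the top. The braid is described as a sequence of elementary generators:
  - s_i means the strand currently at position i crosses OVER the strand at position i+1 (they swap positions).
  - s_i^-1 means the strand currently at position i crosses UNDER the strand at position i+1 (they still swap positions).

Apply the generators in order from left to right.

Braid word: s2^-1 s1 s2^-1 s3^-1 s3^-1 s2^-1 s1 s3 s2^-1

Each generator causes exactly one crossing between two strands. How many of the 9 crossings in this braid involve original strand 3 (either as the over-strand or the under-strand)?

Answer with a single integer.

Answer: 4

Derivation:
Gen 1: crossing 2x3. Involves strand 3? yes. Count so far: 1
Gen 2: crossing 1x3. Involves strand 3? yes. Count so far: 2
Gen 3: crossing 1x2. Involves strand 3? no. Count so far: 2
Gen 4: crossing 1x4. Involves strand 3? no. Count so far: 2
Gen 5: crossing 4x1. Involves strand 3? no. Count so far: 2
Gen 6: crossing 2x1. Involves strand 3? no. Count so far: 2
Gen 7: crossing 3x1. Involves strand 3? yes. Count so far: 3
Gen 8: crossing 2x4. Involves strand 3? no. Count so far: 3
Gen 9: crossing 3x4. Involves strand 3? yes. Count so far: 4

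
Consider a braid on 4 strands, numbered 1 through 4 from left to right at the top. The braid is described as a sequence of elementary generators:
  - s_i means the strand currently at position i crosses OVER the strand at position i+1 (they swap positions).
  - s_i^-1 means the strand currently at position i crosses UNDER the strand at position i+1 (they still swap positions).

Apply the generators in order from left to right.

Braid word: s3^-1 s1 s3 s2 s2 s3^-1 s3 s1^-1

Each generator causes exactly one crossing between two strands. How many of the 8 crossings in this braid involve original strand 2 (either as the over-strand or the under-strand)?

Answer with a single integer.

Answer: 2

Derivation:
Gen 1: crossing 3x4. Involves strand 2? no. Count so far: 0
Gen 2: crossing 1x2. Involves strand 2? yes. Count so far: 1
Gen 3: crossing 4x3. Involves strand 2? no. Count so far: 1
Gen 4: crossing 1x3. Involves strand 2? no. Count so far: 1
Gen 5: crossing 3x1. Involves strand 2? no. Count so far: 1
Gen 6: crossing 3x4. Involves strand 2? no. Count so far: 1
Gen 7: crossing 4x3. Involves strand 2? no. Count so far: 1
Gen 8: crossing 2x1. Involves strand 2? yes. Count so far: 2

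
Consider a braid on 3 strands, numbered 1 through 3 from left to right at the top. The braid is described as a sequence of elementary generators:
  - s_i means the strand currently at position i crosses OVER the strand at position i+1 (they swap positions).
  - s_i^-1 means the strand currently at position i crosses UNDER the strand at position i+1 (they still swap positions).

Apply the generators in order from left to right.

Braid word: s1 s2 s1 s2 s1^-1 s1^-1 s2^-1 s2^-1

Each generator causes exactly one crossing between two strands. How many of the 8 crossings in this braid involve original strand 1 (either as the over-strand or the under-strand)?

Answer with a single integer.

Gen 1: crossing 1x2. Involves strand 1? yes. Count so far: 1
Gen 2: crossing 1x3. Involves strand 1? yes. Count so far: 2
Gen 3: crossing 2x3. Involves strand 1? no. Count so far: 2
Gen 4: crossing 2x1. Involves strand 1? yes. Count so far: 3
Gen 5: crossing 3x1. Involves strand 1? yes. Count so far: 4
Gen 6: crossing 1x3. Involves strand 1? yes. Count so far: 5
Gen 7: crossing 1x2. Involves strand 1? yes. Count so far: 6
Gen 8: crossing 2x1. Involves strand 1? yes. Count so far: 7

Answer: 7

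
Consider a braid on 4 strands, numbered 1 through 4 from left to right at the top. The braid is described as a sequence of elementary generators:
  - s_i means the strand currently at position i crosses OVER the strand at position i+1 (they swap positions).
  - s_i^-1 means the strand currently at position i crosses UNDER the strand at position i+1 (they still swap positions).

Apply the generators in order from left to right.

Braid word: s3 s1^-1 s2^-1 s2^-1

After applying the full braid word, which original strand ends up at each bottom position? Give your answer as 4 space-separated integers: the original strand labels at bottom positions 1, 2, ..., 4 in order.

Gen 1 (s3): strand 3 crosses over strand 4. Perm now: [1 2 4 3]
Gen 2 (s1^-1): strand 1 crosses under strand 2. Perm now: [2 1 4 3]
Gen 3 (s2^-1): strand 1 crosses under strand 4. Perm now: [2 4 1 3]
Gen 4 (s2^-1): strand 4 crosses under strand 1. Perm now: [2 1 4 3]

Answer: 2 1 4 3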